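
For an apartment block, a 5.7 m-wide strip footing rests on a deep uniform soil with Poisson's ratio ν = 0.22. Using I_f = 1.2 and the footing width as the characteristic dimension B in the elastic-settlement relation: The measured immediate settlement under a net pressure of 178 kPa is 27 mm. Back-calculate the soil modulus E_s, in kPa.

E_s ≈ 42900 kPa

S_e = q·B·(1−ν²)/E_s · I_f  ⇒  E_s = q·B·(1−ν²)·I_f / S_e.
E_s = 178 × 5.7 × 0.9516 × 1.2 / 0.027 = 42910 kPa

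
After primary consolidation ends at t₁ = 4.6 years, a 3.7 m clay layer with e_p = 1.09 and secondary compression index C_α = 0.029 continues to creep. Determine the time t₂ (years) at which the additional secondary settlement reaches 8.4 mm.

S_s = C_α·H/(1+e_p)·log₁₀(t₂/t₁) ⇒ log₁₀(t₂/t₁) = S_s·(1+e_p)/(C_α·H).
log₁₀(t₂/t₁) = 0.0084 × (1+1.09) / (0.029×3.7) = 0.1636
t₂ = t₁ × 10^0.1636 = 4.6 × 1.458 = 6.705 years

t₂ ≈ 6.7 years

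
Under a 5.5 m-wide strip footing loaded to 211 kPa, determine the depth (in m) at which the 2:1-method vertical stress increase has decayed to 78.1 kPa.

2:1 spreading — at depth z the loaded area has grown by z in each plan dimension:
qB/(B+z) = Δσ_z ⇒ z = qB/Δσ_z − B = 211×5.5/78.1 − 5.5 = 9.359 m

z ≈ 9.36 m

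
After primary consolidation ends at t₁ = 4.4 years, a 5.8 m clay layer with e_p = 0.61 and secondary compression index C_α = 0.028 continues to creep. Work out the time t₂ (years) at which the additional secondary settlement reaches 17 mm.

t₂ ≈ 6.49 years

S_s = C_α·H/(1+e_p)·log₁₀(t₂/t₁) ⇒ log₁₀(t₂/t₁) = S_s·(1+e_p)/(C_α·H).
log₁₀(t₂/t₁) = 0.017 × (1+0.61) / (0.028×5.8) = 0.1685
t₂ = t₁ × 10^0.1685 = 4.4 × 1.474 = 6.486 years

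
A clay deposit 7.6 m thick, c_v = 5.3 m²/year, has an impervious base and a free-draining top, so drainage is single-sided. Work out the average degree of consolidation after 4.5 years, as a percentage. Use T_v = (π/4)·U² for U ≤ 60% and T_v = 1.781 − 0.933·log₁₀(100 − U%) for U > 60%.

Drainage path length: H_d = H = 7.6 m (single drainage).
T_v = c_v·t/H_d² = 5.3×4.5/7.6² = 0.41292.
T_v = 0.41292 corresponds to the U > 60% branch:
U = 1 − 10^((1.781 − T_v)/0.933)/100 = 0.7074

U ≈ 70.7 %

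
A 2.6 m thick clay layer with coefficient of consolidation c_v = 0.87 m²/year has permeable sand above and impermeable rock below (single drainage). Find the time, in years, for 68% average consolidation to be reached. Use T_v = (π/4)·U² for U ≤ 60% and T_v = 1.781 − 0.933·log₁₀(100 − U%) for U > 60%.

Drainage path length: H_d = H = 2.6 m (single drainage).
U > 60%: T_v = 1.781 − 0.933·log₁₀(100 − 68) = 0.3767.
t = T_v·H_d²/c_v = 0.3767×2.6²/0.87 = 2.927 years.

t ≈ 2.93 years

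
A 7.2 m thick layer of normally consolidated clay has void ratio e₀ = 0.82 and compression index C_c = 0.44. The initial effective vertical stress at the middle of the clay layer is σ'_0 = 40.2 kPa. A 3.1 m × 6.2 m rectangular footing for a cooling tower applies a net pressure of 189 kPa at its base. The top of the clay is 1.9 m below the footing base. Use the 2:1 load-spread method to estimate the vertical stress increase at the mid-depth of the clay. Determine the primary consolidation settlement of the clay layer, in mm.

S_c ≈ 484 mm

Mid-depth of clay below the footing base: z = 1.9 + 7.2/2 = 5.5 m.
Stress increase at mid-clay by the 2:1 spreading method:
Δσ = qBL/((B+z)(L+z)) = 189×3.1×6.2/((3.1+5.5)(6.2+5.5)) = 36.102 kPa
Final effective stress: σ'_f = σ'_0 + Δσ = 40.2 + 36.102 = 76.302 kPa.
Normally consolidated clay, so the full stress increment lies on the virgin compression line:
S_c = C_c·H/(1+e₀)·log₁₀(σ'_f/σ'_0) = 0.44×7.2/(1+0.82)×log₁₀(76.302/40.2)
    = 1.7407 × 0.27831 = 0.4845 m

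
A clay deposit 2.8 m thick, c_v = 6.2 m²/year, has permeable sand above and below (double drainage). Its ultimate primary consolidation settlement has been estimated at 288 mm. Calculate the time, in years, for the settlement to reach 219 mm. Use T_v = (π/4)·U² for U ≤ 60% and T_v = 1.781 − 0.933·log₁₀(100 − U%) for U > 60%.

Drainage path length: H_d = H/2 = 1.4 m (double drainage).
U = S(t)/S_ult = 219/288 = 0.7604.
U > 60%: T_v = 1.781 − 0.933·log₁₀(100 − 76.042) = 0.49397.
t = T_v·H_d²/c_v = 0.49397×1.4²/6.2 = 0.1562 years.

t ≈ 0.156 years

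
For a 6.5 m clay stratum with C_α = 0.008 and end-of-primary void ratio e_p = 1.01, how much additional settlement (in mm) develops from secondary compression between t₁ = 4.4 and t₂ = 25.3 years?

S_s ≈ 19.7 mm

Secondary compression: S_s = C_α·H/(1+e_p)·log₁₀(t₂/t₁)
S_s = 0.008×6.5/(1+1.01)×log₁₀(25.3/4.4)
    = 0.02587 × 0.7597 = 0.01965 m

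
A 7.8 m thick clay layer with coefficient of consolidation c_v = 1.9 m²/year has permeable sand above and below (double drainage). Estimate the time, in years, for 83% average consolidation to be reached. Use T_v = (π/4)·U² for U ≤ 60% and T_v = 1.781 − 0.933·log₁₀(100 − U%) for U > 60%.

Drainage path length: H_d = H/2 = 3.9 m (double drainage).
U > 60%: T_v = 1.781 − 0.933·log₁₀(100 − 83) = 0.63299.
t = T_v·H_d²/c_v = 0.63299×3.9²/1.9 = 5.067 years.

t ≈ 5.07 years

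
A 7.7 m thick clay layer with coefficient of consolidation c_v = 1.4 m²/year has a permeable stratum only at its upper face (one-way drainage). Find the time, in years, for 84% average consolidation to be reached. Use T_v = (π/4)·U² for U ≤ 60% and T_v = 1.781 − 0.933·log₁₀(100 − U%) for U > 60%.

t ≈ 27.8 years

Drainage path length: H_d = H = 7.7 m (single drainage).
U > 60%: T_v = 1.781 − 0.933·log₁₀(100 − 84) = 0.65756.
t = T_v·H_d²/c_v = 0.65756×7.7²/1.4 = 27.85 years.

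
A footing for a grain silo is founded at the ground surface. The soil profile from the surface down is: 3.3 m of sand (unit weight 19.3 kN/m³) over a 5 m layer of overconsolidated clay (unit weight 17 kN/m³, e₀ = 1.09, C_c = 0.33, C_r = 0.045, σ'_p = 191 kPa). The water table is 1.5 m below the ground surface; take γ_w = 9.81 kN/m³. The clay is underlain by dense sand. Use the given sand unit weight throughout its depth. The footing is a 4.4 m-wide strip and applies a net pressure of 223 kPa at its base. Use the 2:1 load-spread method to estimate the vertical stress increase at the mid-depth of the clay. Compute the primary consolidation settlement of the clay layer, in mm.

Mid-depth of clay below the ground surface: z = 3.3 + 5/2 = 5.8 m.
Total vertical stress at mid-clay: σ_v = 19.3×3.3 + 17×2.5 = 106.19 kPa.
Pore pressure: u = 9.81×(5.8 − 1.5) = 42.183 kPa.
Initial effective stress: σ'_0 = σ_v − u = 106.19 − 42.183 = 64.007 kPa.
Stress increase at mid-clay by the 2:1 spreading method:
Δσ = qB/(B+z) = 223×4.4/(4.4+5.8) = 96.196 kPa
Final effective stress: σ'_f = 64.007 + 96.196 = 160.2 kPa.
σ'_f = 160.2 ≤ σ'_p = 191 kPa, so the clay remains overconsolidated and only the recompression index applies:
S_c = C_r·H/(1+e₀)·log₁₀(σ'_f/σ'_0) = 0.045×5/2.09×log₁₀(160.2/64.007)
    = 0.10765 × 0.39844 = 0.04289 m

S_c ≈ 42.9 mm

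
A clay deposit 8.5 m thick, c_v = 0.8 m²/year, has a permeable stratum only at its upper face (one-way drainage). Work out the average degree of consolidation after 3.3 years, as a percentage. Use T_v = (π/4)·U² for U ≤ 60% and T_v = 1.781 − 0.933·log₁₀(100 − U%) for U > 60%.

U ≈ 21.6 %

Drainage path length: H_d = H = 8.5 m (single drainage).
T_v = c_v·t/H_d² = 0.8×3.3/8.5² = 0.03654.
T_v = 0.03654 corresponds to the U ≤ 60% branch:
U = √(4T_v/π) = 0.2157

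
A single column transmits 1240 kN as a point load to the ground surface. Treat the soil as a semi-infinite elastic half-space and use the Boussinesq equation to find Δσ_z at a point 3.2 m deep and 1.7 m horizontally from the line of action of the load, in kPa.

Δσ_z ≈ 31.1 kPa

Boussinesq vertical stress below a point load on an elastic half-space:
Δσ_z = 3P/(2πz²) · [1 + (r/z)²]^(−5/2)
r/z = 1.7/3.2 = 0.53125; [1+(r/z)²]^(−5/2) = 0.53714.
Δσ_z = 3×1240/(2π×3.2²) × 0.53714 = 57.818 × 0.53714 = 31.06 kPa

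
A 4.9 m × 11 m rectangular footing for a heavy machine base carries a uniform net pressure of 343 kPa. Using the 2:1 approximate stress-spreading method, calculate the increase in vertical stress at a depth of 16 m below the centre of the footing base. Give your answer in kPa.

Δσ_z ≈ 32.8 kPa

By the 2:1 method the load spreads at 1 horizontal : 2 vertical, so at depth z the loaded area has grown by z in each plan dimension:
Δσ = qBL/((B+z)(L+z)) = 343×4.9×11/((4.9+16)(11+16)) = 32.762 kPa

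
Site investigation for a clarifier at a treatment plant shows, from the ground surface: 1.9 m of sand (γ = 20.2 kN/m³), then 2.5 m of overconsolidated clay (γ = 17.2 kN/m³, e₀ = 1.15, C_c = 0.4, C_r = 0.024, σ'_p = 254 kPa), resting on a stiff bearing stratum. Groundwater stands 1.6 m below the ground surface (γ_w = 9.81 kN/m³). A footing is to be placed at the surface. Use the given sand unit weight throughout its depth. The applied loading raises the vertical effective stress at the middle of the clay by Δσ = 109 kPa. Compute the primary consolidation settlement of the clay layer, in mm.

S_c ≈ 15 mm

Mid-depth of clay below the ground surface: z = 1.9 + 2.5/2 = 3.15 m.
Total vertical stress at mid-clay: σ_v = 20.2×1.9 + 17.2×1.25 = 59.88 kPa.
Pore pressure: u = 9.81×(3.15 − 1.6) = 15.206 kPa.
Initial effective stress: σ'_0 = σ_v − u = 59.88 − 15.206 = 44.674 kPa.
Final effective stress: σ'_f = 44.674 + 109 = 153.67 kPa.
σ'_f = 153.67 ≤ σ'_p = 254 kPa, so the clay remains overconsolidated and only the recompression index applies:
S_c = C_r·H/(1+e₀)·log₁₀(σ'_f/σ'_0) = 0.024×2.5/2.15×log₁₀(153.67/44.674)
    = 0.027907 × 0.53653 = 0.01497 m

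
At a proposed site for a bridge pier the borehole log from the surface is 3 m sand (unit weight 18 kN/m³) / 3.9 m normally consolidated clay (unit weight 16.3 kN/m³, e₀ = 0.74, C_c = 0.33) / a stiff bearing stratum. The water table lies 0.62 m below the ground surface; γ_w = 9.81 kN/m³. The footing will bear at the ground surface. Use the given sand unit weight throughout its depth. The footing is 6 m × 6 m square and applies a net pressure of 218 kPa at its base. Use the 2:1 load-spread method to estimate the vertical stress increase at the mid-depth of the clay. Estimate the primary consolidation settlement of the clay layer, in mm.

Mid-depth of clay below the ground surface: z = 3 + 3.9/2 = 4.95 m.
Total vertical stress at mid-clay: σ_v = 18×3 + 16.3×1.95 = 85.785 kPa.
Pore pressure: u = 9.81×(4.95 − 0.62) = 42.477 kPa.
Initial effective stress: σ'_0 = σ_v − u = 85.785 − 42.477 = 43.308 kPa.
Stress increase at mid-clay by the 2:1 spreading method:
Δσ = qBL/((B+z)(L+z)) = 218×6×6/((6+4.95)(6+4.95)) = 65.453 kPa
Final effective stress: σ'_f = σ'_0 + Δσ = 43.308 + 65.453 = 108.76 kPa.
Normally consolidated clay, so the full stress increment lies on the virgin compression line:
S_c = C_c·H/(1+e₀)·log₁₀(σ'_f/σ'_0) = 0.33×3.9/(1+0.74)×log₁₀(108.76/43.308)
    = 0.73966 × 0.3999 = 0.2958 m

S_c ≈ 296 mm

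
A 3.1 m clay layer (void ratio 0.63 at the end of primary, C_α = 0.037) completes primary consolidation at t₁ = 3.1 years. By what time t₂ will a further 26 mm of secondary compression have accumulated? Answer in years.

t₂ ≈ 7.26 years

S_s = C_α·H/(1+e_p)·log₁₀(t₂/t₁) ⇒ log₁₀(t₂/t₁) = S_s·(1+e_p)/(C_α·H).
log₁₀(t₂/t₁) = 0.026 × (1+0.63) / (0.037×3.1) = 0.3695
t₂ = t₁ × 10^0.3695 = 3.1 × 2.341 = 7.259 years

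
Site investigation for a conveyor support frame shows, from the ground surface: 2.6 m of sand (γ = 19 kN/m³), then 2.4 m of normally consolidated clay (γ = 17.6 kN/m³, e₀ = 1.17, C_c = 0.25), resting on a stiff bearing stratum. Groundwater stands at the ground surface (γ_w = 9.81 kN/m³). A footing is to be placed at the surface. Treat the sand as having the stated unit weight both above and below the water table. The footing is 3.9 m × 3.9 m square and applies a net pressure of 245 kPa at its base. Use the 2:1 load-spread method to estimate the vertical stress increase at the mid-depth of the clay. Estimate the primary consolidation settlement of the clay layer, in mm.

S_c ≈ 127 mm

Mid-depth of clay below the ground surface: z = 2.6 + 2.4/2 = 3.8 m.
Total vertical stress at mid-clay: σ_v = 19×2.6 + 17.6×1.2 = 70.52 kPa.
Pore pressure: u = 9.81×(3.8 − 0) = 37.278 kPa.
Initial effective stress: σ'_0 = σ_v − u = 70.52 − 37.278 = 33.242 kPa.
Stress increase at mid-clay by the 2:1 spreading method:
Δσ = qBL/((B+z)(L+z)) = 245×3.9×3.9/((3.9+3.8)(3.9+3.8)) = 62.851 kPa
Final effective stress: σ'_f = σ'_0 + Δσ = 33.242 + 62.851 = 96.093 kPa.
Normally consolidated clay, so the full stress increment lies on the virgin compression line:
S_c = C_c·H/(1+e₀)·log₁₀(σ'_f/σ'_0) = 0.25×2.4/(1+1.17)×log₁₀(96.093/33.242)
    = 0.2765 × 0.461 = 0.1275 m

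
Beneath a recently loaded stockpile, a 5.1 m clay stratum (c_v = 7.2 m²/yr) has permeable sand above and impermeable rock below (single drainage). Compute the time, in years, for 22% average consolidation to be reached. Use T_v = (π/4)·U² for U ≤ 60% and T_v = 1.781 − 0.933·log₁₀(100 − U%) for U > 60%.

Drainage path length: H_d = H = 5.1 m (single drainage).
U ≤ 60%: T_v = (π/4)·U² = (π/4)×0.22² = 0.038013.
t = T_v·H_d²/c_v = 0.038013×5.1²/7.2 = 0.1373 years.

t ≈ 0.137 years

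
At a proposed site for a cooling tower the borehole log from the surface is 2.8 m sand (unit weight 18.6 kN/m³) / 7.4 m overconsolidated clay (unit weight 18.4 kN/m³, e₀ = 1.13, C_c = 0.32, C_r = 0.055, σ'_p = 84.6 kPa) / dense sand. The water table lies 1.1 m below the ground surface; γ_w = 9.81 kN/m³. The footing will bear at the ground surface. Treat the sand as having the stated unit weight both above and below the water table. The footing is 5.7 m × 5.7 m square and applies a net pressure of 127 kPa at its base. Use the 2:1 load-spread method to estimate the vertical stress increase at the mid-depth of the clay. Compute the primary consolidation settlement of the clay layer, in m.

Mid-depth of clay below the ground surface: z = 2.8 + 7.4/2 = 6.5 m.
Total vertical stress at mid-clay: σ_v = 18.6×2.8 + 18.4×3.7 = 120.16 kPa.
Pore pressure: u = 9.81×(6.5 − 1.1) = 52.974 kPa.
Initial effective stress: σ'_0 = σ_v − u = 120.16 − 52.974 = 67.186 kPa.
Stress increase at mid-clay by the 2:1 spreading method:
Δσ = qBL/((B+z)(L+z)) = 127×5.7×5.7/((5.7+6.5)(5.7+6.5)) = 27.723 kPa
Final effective stress: σ'_f = 67.186 + 27.723 = 94.909 kPa.
σ'_f = 94.909 > σ'_p = 84.6 kPa, so the stress path crosses the preconsolidation pressure — recompression up to σ'_p, then virgin compression beyond:
S_c = H/(1+e₀)·[C_r·log₁₀(σ'_p/σ'_0) + C_c·log₁₀(σ'_f/σ'_p)]
    = 7.4/2.13 × [0.055×log₁₀(84.6/67.186) + 0.32×log₁₀(94.909/84.6)]
    = 3.4742 × [0.005505 + 0.01598] = 0.07464 m

S_c ≈ 0.0746 m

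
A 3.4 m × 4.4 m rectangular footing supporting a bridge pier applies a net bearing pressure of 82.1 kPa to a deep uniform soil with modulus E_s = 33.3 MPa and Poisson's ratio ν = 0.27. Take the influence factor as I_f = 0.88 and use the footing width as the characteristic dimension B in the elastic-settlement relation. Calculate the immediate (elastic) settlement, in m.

Immediate (elastic) settlement: S_e = q·B·(1−ν²)/E_s · I_f.
E_s = 33.3 MPa = 33300 kPa.
S_e = 82.1 × 3.4 × (1 − 0.27²) / 33300 × 0.88
    = 82.1 × 3.4 × 0.9271 / 33300 × 0.88
    = 0.006839 m

S_e ≈ 0.00684 m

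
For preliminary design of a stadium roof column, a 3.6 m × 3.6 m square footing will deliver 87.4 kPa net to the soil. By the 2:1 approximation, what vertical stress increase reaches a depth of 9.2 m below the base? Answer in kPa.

By the 2:1 method the load spreads at 1 horizontal : 2 vertical, so at depth z the loaded area has grown by z in each plan dimension:
Δσ = qBL/((B+z)(L+z)) = 87.4×3.6×3.6/((3.6+9.2)(3.6+9.2)) = 6.9135 kPa

Δσ_z ≈ 6.91 kPa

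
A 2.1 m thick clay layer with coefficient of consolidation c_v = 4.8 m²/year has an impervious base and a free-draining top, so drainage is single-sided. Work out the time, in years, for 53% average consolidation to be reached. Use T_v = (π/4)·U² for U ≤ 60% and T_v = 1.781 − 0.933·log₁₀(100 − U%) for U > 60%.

t ≈ 0.203 years

Drainage path length: H_d = H = 2.1 m (single drainage).
U ≤ 60%: T_v = (π/4)·U² = (π/4)×0.53² = 0.22062.
t = T_v·H_d²/c_v = 0.22062×2.1²/4.8 = 0.2027 years.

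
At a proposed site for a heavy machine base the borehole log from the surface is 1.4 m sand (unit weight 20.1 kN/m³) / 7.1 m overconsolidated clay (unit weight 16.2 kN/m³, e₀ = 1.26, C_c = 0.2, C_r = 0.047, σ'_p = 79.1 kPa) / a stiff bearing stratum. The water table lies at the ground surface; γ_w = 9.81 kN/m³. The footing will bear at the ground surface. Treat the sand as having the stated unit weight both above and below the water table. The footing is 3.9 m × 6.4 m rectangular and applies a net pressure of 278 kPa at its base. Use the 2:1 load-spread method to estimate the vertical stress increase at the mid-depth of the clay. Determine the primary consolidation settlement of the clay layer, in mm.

Mid-depth of clay below the ground surface: z = 1.4 + 7.1/2 = 4.95 m.
Total vertical stress at mid-clay: σ_v = 20.1×1.4 + 16.2×3.55 = 85.65 kPa.
Pore pressure: u = 9.81×(4.95 − 0) = 48.56 kPa.
Initial effective stress: σ'_0 = σ_v − u = 85.65 − 48.56 = 37.09 kPa.
Stress increase at mid-clay by the 2:1 spreading method:
Δσ = qBL/((B+z)(L+z)) = 278×3.9×6.4/((3.9+4.95)(6.4+4.95)) = 69.08 kPa
Final effective stress: σ'_f = 37.09 + 69.08 = 106.17 kPa.
σ'_f = 106.17 > σ'_p = 79.1 kPa, so the stress path crosses the preconsolidation pressure — recompression up to σ'_p, then virgin compression beyond:
S_c = H/(1+e₀)·[C_r·log₁₀(σ'_p/σ'_0) + C_c·log₁₀(σ'_f/σ'_p)]
    = 7.1/2.26 × [0.047×log₁₀(79.1/37.09) + 0.2×log₁₀(106.17/79.1)]
    = 3.1416 × [0.015459 + 0.025565] = 0.1289 m

S_c ≈ 129 mm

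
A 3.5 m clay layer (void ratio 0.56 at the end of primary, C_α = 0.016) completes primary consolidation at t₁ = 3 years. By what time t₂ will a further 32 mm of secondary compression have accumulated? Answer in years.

t₂ ≈ 23.4 years

S_s = C_α·H/(1+e_p)·log₁₀(t₂/t₁) ⇒ log₁₀(t₂/t₁) = S_s·(1+e_p)/(C_α·H).
log₁₀(t₂/t₁) = 0.032 × (1+0.56) / (0.016×3.5) = 0.8914
t₂ = t₁ × 10^0.8914 = 3 × 7.788 = 23.36 years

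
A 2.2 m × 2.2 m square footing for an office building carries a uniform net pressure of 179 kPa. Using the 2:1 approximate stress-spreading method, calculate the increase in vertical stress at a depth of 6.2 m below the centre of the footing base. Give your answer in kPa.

By the 2:1 method the load spreads at 1 horizontal : 2 vertical, so at depth z the loaded area has grown by z in each plan dimension:
Δσ = qBL/((B+z)(L+z)) = 179×2.2×2.2/((2.2+6.2)(2.2+6.2)) = 12.278 kPa

Δσ_z ≈ 12.3 kPa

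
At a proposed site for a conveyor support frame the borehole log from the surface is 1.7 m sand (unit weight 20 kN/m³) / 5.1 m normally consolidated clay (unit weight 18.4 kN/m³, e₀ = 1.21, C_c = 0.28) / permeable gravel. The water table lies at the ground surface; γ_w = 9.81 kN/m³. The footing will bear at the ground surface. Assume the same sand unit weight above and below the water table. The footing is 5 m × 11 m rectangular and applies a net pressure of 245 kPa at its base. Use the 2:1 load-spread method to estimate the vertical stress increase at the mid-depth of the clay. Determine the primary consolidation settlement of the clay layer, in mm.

S_c ≈ 346 mm

Mid-depth of clay below the ground surface: z = 1.7 + 5.1/2 = 4.25 m.
Total vertical stress at mid-clay: σ_v = 20×1.7 + 18.4×2.55 = 80.92 kPa.
Pore pressure: u = 9.81×(4.25 − 0) = 41.693 kPa.
Initial effective stress: σ'_0 = σ_v − u = 80.92 − 41.693 = 39.227 kPa.
Stress increase at mid-clay by the 2:1 spreading method:
Δσ = qBL/((B+z)(L+z)) = 245×5×11/((5+4.25)(11+4.25)) = 95.525 kPa
Final effective stress: σ'_f = σ'_0 + Δσ = 39.227 + 95.525 = 134.75 kPa.
Normally consolidated clay, so the full stress increment lies on the virgin compression line:
S_c = C_c·H/(1+e₀)·log₁₀(σ'_f/σ'_0) = 0.28×5.1/(1+1.21)×log₁₀(134.75/39.227)
    = 0.64615 × 0.53594 = 0.3463 m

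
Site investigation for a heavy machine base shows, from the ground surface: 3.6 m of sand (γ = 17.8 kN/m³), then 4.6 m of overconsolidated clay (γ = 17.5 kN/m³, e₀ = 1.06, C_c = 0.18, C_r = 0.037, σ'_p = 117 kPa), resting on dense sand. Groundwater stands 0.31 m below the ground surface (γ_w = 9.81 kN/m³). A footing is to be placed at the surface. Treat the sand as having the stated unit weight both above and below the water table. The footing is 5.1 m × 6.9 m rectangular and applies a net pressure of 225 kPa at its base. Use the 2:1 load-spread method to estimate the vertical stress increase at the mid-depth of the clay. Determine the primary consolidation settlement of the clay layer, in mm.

S_c ≈ 27.2 mm

Mid-depth of clay below the ground surface: z = 3.6 + 4.6/2 = 5.9 m.
Total vertical stress at mid-clay: σ_v = 17.8×3.6 + 17.5×2.3 = 104.33 kPa.
Pore pressure: u = 9.81×(5.9 − 0.31) = 54.838 kPa.
Initial effective stress: σ'_0 = σ_v − u = 104.33 − 54.838 = 49.492 kPa.
Stress increase at mid-clay by the 2:1 spreading method:
Δσ = qBL/((B+z)(L+z)) = 225×5.1×6.9/((5.1+5.9)(6.9+5.9)) = 56.234 kPa
Final effective stress: σ'_f = 49.492 + 56.234 = 105.73 kPa.
σ'_f = 105.73 ≤ σ'_p = 117 kPa, so the clay remains overconsolidated and only the recompression index applies:
S_c = C_r·H/(1+e₀)·log₁₀(σ'_f/σ'_0) = 0.037×4.6/2.06×log₁₀(105.73/49.492)
    = 0.082621 × 0.32966 = 0.02724 m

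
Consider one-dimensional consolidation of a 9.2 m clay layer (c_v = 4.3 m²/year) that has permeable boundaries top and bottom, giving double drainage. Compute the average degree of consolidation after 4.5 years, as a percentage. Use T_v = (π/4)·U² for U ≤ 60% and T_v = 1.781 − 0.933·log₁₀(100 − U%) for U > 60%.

U ≈ 91.5 %

Drainage path length: H_d = H/2 = 4.6 m (double drainage).
T_v = c_v·t/H_d² = 4.3×4.5/4.6² = 0.91446.
T_v = 0.91446 corresponds to the U > 60% branch:
U = 1 − 10^((1.781 − T_v)/0.933)/100 = 0.9151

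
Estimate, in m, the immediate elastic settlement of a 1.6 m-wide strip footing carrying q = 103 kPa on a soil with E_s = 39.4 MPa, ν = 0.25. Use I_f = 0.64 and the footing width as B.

Immediate (elastic) settlement: S_e = q·B·(1−ν²)/E_s · I_f.
E_s = 39.4 MPa = 39400 kPa.
S_e = 103 × 1.6 × (1 − 0.25²) / 39400 × 0.64
    = 103 × 1.6 × 0.9375 / 39400 × 0.64
    = 0.00251 m

S_e ≈ 0.00251 m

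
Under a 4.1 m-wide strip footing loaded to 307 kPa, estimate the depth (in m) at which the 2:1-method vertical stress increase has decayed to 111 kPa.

z ≈ 7.24 m

2:1 spreading — at depth z the loaded area has grown by z in each plan dimension:
qB/(B+z) = Δσ_z ⇒ z = qB/Δσ_z − B = 307×4.1/111 − 4.1 = 7.24 m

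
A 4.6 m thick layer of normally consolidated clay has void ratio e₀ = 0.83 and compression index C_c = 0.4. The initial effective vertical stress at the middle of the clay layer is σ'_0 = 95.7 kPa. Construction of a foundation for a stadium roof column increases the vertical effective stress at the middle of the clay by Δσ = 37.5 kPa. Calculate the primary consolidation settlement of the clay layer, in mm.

Final effective stress: σ'_f = σ'_0 + Δσ = 95.7 + 37.5 = 133.2 kPa.
Normally consolidated clay, so the full stress increment lies on the virgin compression line:
S_c = C_c·H/(1+e₀)·log₁₀(σ'_f/σ'_0) = 0.4×4.6/(1+0.83)×log₁₀(133.2/95.7)
    = 1.0055 × 0.14359 = 0.1444 m

S_c ≈ 144 mm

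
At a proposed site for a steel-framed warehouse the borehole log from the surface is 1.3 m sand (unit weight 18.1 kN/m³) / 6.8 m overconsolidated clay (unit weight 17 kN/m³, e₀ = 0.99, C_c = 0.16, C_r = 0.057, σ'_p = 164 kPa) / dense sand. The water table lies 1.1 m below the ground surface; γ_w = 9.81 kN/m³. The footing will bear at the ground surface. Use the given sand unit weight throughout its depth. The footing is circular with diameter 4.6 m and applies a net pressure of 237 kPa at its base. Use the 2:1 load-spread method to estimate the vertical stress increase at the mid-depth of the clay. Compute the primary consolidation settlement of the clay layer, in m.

S_c ≈ 0.069 m

Mid-depth of clay below the ground surface: z = 1.3 + 6.8/2 = 4.7 m.
Total vertical stress at mid-clay: σ_v = 18.1×1.3 + 17×3.4 = 81.33 kPa.
Pore pressure: u = 9.81×(4.7 − 1.1) = 35.316 kPa.
Initial effective stress: σ'_0 = σ_v − u = 81.33 − 35.316 = 46.014 kPa.
Stress increase at mid-clay by the 2:1 spreading method:
Δσ ≈ qD²/(D+z)² = 237×4.6²/(4.6+4.7)² = 57.983 kPa
Final effective stress: σ'_f = 46.014 + 57.983 = 104 kPa.
σ'_f = 104 ≤ σ'_p = 164 kPa, so the clay remains overconsolidated and only the recompression index applies:
S_c = C_r·H/(1+e₀)·log₁₀(σ'_f/σ'_0) = 0.057×6.8/1.99×log₁₀(104/46.014)
    = 0.19477 × 0.35414 = 0.06898 m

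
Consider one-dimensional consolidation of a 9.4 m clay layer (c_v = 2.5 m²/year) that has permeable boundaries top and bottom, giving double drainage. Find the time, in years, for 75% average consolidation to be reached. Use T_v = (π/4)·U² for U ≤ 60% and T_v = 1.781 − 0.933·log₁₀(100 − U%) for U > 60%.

Drainage path length: H_d = H/2 = 4.7 m (double drainage).
U > 60%: T_v = 1.781 − 0.933·log₁₀(100 − 75) = 0.47672.
t = T_v·H_d²/c_v = 0.47672×4.7²/2.5 = 4.212 years.

t ≈ 4.21 years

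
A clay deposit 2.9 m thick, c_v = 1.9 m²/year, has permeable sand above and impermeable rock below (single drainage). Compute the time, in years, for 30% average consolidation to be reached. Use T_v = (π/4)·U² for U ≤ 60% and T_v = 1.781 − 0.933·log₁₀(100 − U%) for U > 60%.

Drainage path length: H_d = H = 2.9 m (single drainage).
U ≤ 60%: T_v = (π/4)·U² = (π/4)×0.3² = 0.070686.
t = T_v·H_d²/c_v = 0.070686×2.9²/1.9 = 0.3129 years.

t ≈ 0.313 years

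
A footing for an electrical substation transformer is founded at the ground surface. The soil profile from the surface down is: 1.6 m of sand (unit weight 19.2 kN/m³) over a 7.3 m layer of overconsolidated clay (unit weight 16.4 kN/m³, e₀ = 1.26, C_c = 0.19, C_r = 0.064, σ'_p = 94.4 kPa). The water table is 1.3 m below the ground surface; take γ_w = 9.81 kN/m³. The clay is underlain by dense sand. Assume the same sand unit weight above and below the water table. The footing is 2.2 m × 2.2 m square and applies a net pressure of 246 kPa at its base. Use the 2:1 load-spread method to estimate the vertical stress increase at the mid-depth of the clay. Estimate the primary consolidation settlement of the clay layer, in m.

S_c ≈ 0.0311 m

Mid-depth of clay below the ground surface: z = 1.6 + 7.3/2 = 5.25 m.
Total vertical stress at mid-clay: σ_v = 19.2×1.6 + 16.4×3.65 = 90.58 kPa.
Pore pressure: u = 9.81×(5.25 − 1.3) = 38.75 kPa.
Initial effective stress: σ'_0 = σ_v − u = 90.58 − 38.75 = 51.83 kPa.
Stress increase at mid-clay by the 2:1 spreading method:
Δσ = qBL/((B+z)(L+z)) = 246×2.2×2.2/((2.2+5.25)(2.2+5.25)) = 21.452 kPa
Final effective stress: σ'_f = 51.83 + 21.452 = 73.282 kPa.
σ'_f = 73.282 ≤ σ'_p = 94.4 kPa, so the clay remains overconsolidated and only the recompression index applies:
S_c = C_r·H/(1+e₀)·log₁₀(σ'_f/σ'_0) = 0.064×7.3/2.26×log₁₀(73.282/51.83)
    = 0.20673 × 0.15042 = 0.0311 m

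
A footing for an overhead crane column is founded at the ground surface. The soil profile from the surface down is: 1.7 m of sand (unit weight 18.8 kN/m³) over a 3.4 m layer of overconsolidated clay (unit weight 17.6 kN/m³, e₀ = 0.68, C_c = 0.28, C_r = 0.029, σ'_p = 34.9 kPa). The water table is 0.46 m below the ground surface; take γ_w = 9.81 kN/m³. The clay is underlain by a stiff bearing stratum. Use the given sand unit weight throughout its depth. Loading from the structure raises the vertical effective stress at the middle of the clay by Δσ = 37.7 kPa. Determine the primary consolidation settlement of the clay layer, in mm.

S_c ≈ 175 mm

Mid-depth of clay below the ground surface: z = 1.7 + 3.4/2 = 3.4 m.
Total vertical stress at mid-clay: σ_v = 18.8×1.7 + 17.6×1.7 = 61.88 kPa.
Pore pressure: u = 9.81×(3.4 − 0.46) = 28.841 kPa.
Initial effective stress: σ'_0 = σ_v − u = 61.88 − 28.841 = 33.039 kPa.
Final effective stress: σ'_f = 33.039 + 37.7 = 70.739 kPa.
σ'_f = 70.739 > σ'_p = 34.9 kPa, so the stress path crosses the preconsolidation pressure — recompression up to σ'_p, then virgin compression beyond:
S_c = H/(1+e₀)·[C_r·log₁₀(σ'_p/σ'_0) + C_c·log₁₀(σ'_f/σ'_p)]
    = 3.4/1.68 × [0.029×log₁₀(34.9/33.039) + 0.28×log₁₀(70.739/34.9)]
    = 2.0238 × [0.00069016 + 0.085913] = 0.1753 m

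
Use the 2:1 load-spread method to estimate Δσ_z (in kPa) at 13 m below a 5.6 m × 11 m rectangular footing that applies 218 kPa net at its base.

By the 2:1 method the load spreads at 1 horizontal : 2 vertical, so at depth z the loaded area has grown by z in each plan dimension:
Δσ = qBL/((B+z)(L+z)) = 218×5.6×11/((5.6+13)(11+13)) = 30.082 kPa

Δσ_z ≈ 30.1 kPa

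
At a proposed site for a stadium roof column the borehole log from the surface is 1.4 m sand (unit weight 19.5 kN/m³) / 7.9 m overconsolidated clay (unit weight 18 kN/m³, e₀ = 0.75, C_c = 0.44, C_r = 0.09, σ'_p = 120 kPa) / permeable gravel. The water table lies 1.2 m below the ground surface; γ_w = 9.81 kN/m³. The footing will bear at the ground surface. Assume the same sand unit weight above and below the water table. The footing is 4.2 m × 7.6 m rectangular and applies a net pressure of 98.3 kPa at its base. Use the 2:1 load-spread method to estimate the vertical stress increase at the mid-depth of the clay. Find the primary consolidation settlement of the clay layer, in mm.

Mid-depth of clay below the ground surface: z = 1.4 + 7.9/2 = 5.35 m.
Total vertical stress at mid-clay: σ_v = 19.5×1.4 + 18×3.95 = 98.4 kPa.
Pore pressure: u = 9.81×(5.35 − 1.2) = 40.712 kPa.
Initial effective stress: σ'_0 = σ_v − u = 98.4 − 40.712 = 57.688 kPa.
Stress increase at mid-clay by the 2:1 spreading method:
Δσ = qBL/((B+z)(L+z)) = 98.3×4.2×7.6/((4.2+5.35)(7.6+5.35)) = 25.371 kPa
Final effective stress: σ'_f = 57.688 + 25.371 = 83.059 kPa.
σ'_f = 83.059 ≤ σ'_p = 120 kPa, so the clay remains overconsolidated and only the recompression index applies:
S_c = C_r·H/(1+e₀)·log₁₀(σ'_f/σ'_0) = 0.09×7.9/1.75×log₁₀(83.059/57.688)
    = 0.40629 × 0.1583 = 0.06432 m

S_c ≈ 64.3 mm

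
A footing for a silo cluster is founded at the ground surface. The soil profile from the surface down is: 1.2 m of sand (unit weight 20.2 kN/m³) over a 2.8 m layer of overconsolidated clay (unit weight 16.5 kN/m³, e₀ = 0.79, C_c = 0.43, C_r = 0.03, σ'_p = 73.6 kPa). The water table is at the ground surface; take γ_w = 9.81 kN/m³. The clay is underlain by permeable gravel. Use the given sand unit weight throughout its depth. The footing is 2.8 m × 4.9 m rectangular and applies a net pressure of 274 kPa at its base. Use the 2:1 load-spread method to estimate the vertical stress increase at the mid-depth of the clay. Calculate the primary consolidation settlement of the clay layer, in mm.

S_c ≈ 154 mm

Mid-depth of clay below the ground surface: z = 1.2 + 2.8/2 = 2.6 m.
Total vertical stress at mid-clay: σ_v = 20.2×1.2 + 16.5×1.4 = 47.34 kPa.
Pore pressure: u = 9.81×(2.6 − 0) = 25.506 kPa.
Initial effective stress: σ'_0 = σ_v − u = 47.34 − 25.506 = 21.834 kPa.
Stress increase at mid-clay by the 2:1 spreading method:
Δσ = qBL/((B+z)(L+z)) = 274×2.8×4.9/((2.8+2.6)(4.9+2.6)) = 92.822 kPa
Final effective stress: σ'_f = 21.834 + 92.822 = 114.66 kPa.
σ'_f = 114.66 > σ'_p = 73.6 kPa, so the stress path crosses the preconsolidation pressure — recompression up to σ'_p, then virgin compression beyond:
S_c = H/(1+e₀)·[C_r·log₁₀(σ'_p/σ'_0) + C_c·log₁₀(σ'_f/σ'_p)]
    = 2.8/1.79 × [0.03×log₁₀(73.6/21.834) + 0.43×log₁₀(114.66/73.6)]
    = 1.5642 × [0.015832 + 0.08279] = 0.1543 m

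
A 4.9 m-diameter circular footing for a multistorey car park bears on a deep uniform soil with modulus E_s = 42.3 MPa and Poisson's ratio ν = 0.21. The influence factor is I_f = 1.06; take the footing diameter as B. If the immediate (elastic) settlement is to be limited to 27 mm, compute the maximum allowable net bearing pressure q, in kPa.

q ≈ 230 kPa

E_s = 42.3 MPa = 42300 kPa.
S_e = q·B·(1−ν²)/E_s · I_f  ⇒  q = S_e·E_s / (B·(1−ν²)·I_f).
q = 0.027 × 42300 / (4.9 × 0.9559 × 1.06) = 230 kPa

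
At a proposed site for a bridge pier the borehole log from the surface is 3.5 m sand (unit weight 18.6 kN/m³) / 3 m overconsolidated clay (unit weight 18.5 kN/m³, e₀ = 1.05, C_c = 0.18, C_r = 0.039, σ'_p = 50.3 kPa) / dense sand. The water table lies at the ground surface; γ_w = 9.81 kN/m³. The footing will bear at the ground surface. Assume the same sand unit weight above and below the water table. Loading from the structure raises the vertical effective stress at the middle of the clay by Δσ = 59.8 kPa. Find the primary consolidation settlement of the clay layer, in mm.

S_c ≈ 86.1 mm

Mid-depth of clay below the ground surface: z = 3.5 + 3/2 = 5 m.
Total vertical stress at mid-clay: σ_v = 18.6×3.5 + 18.5×1.5 = 92.85 kPa.
Pore pressure: u = 9.81×(5 − 0) = 49.05 kPa.
Initial effective stress: σ'_0 = σ_v − u = 92.85 − 49.05 = 43.8 kPa.
Final effective stress: σ'_f = 43.8 + 59.8 = 103.6 kPa.
σ'_f = 103.6 > σ'_p = 50.3 kPa, so the stress path crosses the preconsolidation pressure — recompression up to σ'_p, then virgin compression beyond:
S_c = H/(1+e₀)·[C_r·log₁₀(σ'_p/σ'_0) + C_c·log₁₀(σ'_f/σ'_p)]
    = 3/2.05 × [0.039×log₁₀(50.3/43.8) + 0.18×log₁₀(103.6/50.3)]
    = 1.4634 × [0.0023437 + 0.056483] = 0.08609 m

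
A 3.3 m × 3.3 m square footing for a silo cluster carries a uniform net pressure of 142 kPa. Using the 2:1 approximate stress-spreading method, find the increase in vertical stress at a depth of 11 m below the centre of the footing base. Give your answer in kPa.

Δσ_z ≈ 7.56 kPa

By the 2:1 method the load spreads at 1 horizontal : 2 vertical, so at depth z the loaded area has grown by z in each plan dimension:
Δσ = qBL/((B+z)(L+z)) = 142×3.3×3.3/((3.3+11)(3.3+11)) = 7.5621 kPa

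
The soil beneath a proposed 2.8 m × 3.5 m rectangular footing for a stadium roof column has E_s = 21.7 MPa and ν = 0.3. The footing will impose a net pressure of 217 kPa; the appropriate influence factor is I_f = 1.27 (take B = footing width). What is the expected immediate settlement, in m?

Immediate (elastic) settlement: S_e = q·B·(1−ν²)/E_s · I_f.
E_s = 21.7 MPa = 21700 kPa.
S_e = 217 × 2.8 × (1 − 0.3²) / 21700 × 1.27
    = 217 × 2.8 × 0.91 / 21700 × 1.27
    = 0.03236 m

S_e ≈ 0.0324 m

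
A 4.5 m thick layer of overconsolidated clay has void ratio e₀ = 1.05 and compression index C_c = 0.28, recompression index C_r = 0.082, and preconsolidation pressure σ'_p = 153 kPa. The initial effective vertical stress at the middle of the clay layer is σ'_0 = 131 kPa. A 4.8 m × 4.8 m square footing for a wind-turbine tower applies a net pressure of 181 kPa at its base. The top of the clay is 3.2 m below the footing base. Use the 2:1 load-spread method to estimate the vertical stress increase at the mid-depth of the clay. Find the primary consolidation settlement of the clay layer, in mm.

Mid-depth of clay below the footing base: z = 3.2 + 4.5/2 = 5.45 m.
Stress increase at mid-clay by the 2:1 spreading method:
Δσ = qBL/((B+z)(L+z)) = 181×4.8×4.8/((4.8+5.45)(4.8+5.45)) = 39.693 kPa
Final effective stress: σ'_f = 131 + 39.693 = 170.69 kPa.
σ'_f = 170.69 > σ'_p = 153 kPa, so the stress path crosses the preconsolidation pressure — recompression up to σ'_p, then virgin compression beyond:
S_c = H/(1+e₀)·[C_r·log₁₀(σ'_p/σ'_0) + C_c·log₁₀(σ'_f/σ'_p)]
    = 4.5/2.05 × [0.082×log₁₀(153/131) + 0.28×log₁₀(170.69/153)]
    = 2.1951 × [0.0055285 + 0.013305] = 0.04134 m

S_c ≈ 41.3 mm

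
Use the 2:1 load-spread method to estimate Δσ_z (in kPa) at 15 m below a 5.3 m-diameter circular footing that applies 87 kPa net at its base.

By the 2:1 method the load spreads at 1 horizontal : 2 vertical, so at depth z the loaded area has grown by z in each plan dimension:
Δσ ≈ qD²/(D+z)² = 87×5.3²/(5.3+15)² = 5.9303 kPa

Δσ_z ≈ 5.93 kPa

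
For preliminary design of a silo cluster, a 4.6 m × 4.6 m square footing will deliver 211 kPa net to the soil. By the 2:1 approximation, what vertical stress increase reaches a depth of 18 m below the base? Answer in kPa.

By the 2:1 method the load spreads at 1 horizontal : 2 vertical, so at depth z the loaded area has grown by z in each plan dimension:
Δσ = qBL/((B+z)(L+z)) = 211×4.6×4.6/((4.6+18)(4.6+18)) = 8.7414 kPa

Δσ_z ≈ 8.74 kPa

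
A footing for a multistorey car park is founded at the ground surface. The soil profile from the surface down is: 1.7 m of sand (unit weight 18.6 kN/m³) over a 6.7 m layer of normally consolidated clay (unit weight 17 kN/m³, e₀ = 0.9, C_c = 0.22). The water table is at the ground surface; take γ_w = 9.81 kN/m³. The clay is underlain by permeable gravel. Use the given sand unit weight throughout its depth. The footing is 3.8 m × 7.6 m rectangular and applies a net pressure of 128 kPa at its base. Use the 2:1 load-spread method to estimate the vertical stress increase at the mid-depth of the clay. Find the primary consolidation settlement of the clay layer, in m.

S_c ≈ 0.207 m

Mid-depth of clay below the ground surface: z = 1.7 + 6.7/2 = 5.05 m.
Total vertical stress at mid-clay: σ_v = 18.6×1.7 + 17×3.35 = 88.57 kPa.
Pore pressure: u = 9.81×(5.05 − 0) = 49.541 kPa.
Initial effective stress: σ'_0 = σ_v − u = 88.57 − 49.541 = 39.029 kPa.
Stress increase at mid-clay by the 2:1 spreading method:
Δσ = qBL/((B+z)(L+z)) = 128×3.8×7.6/((3.8+5.05)(7.6+5.05)) = 33.02 kPa
Final effective stress: σ'_f = σ'_0 + Δσ = 39.029 + 33.02 = 72.049 kPa.
Normally consolidated clay, so the full stress increment lies on the virgin compression line:
S_c = C_c·H/(1+e₀)·log₁₀(σ'_f/σ'_0) = 0.22×6.7/(1+0.9)×log₁₀(72.049/39.029)
    = 0.77579 × 0.26624 = 0.2065 m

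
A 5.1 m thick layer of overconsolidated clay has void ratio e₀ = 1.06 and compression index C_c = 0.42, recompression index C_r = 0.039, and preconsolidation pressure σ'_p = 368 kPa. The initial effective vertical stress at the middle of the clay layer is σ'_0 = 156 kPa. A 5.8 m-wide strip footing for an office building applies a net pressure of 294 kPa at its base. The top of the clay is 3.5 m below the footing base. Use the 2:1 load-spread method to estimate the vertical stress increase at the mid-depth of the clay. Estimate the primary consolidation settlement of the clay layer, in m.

Mid-depth of clay below the footing base: z = 3.5 + 5.1/2 = 6.05 m.
Stress increase at mid-clay by the 2:1 spreading method:
Δσ = qB/(B+z) = 294×5.8/(5.8+6.05) = 143.9 kPa
Final effective stress: σ'_f = 156 + 143.9 = 299.9 kPa.
σ'_f = 299.9 ≤ σ'_p = 368 kPa, so the clay remains overconsolidated and only the recompression index applies:
S_c = C_r·H/(1+e₀)·log₁₀(σ'_f/σ'_0) = 0.039×5.1/2.06×log₁₀(299.9/156)
    = 0.096552 × 0.28385 = 0.02741 m

S_c ≈ 0.0274 m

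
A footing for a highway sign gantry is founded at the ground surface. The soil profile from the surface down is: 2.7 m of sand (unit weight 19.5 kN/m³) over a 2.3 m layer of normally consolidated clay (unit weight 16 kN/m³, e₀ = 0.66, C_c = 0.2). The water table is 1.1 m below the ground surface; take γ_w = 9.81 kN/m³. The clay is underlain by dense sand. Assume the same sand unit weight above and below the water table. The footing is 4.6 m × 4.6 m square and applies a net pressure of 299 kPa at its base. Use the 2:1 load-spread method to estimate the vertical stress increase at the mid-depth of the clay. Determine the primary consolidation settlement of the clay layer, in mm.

S_c ≈ 133 mm

Mid-depth of clay below the ground surface: z = 2.7 + 2.3/2 = 3.85 m.
Total vertical stress at mid-clay: σ_v = 19.5×2.7 + 16×1.15 = 71.05 kPa.
Pore pressure: u = 9.81×(3.85 − 1.1) = 26.978 kPa.
Initial effective stress: σ'_0 = σ_v − u = 71.05 − 26.978 = 44.072 kPa.
Stress increase at mid-clay by the 2:1 spreading method:
Δσ = qBL/((B+z)(L+z)) = 299×4.6×4.6/((4.6+3.85)(4.6+3.85)) = 88.608 kPa
Final effective stress: σ'_f = σ'_0 + Δσ = 44.072 + 88.608 = 132.68 kPa.
Normally consolidated clay, so the full stress increment lies on the virgin compression line:
S_c = C_c·H/(1+e₀)·log₁₀(σ'_f/σ'_0) = 0.2×2.3/(1+0.66)×log₁₀(132.68/44.072)
    = 0.27711 × 0.47864 = 0.1326 m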